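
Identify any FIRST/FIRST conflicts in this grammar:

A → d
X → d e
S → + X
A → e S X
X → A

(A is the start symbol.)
Yes. X → d e / X → A on { 'd' }

A FIRST/FIRST conflict occurs when two productions N → α and N → β for the same non-terminal have FIRST(α) ∩ FIRST(β) ≠ ∅ (with ε ∈ FIRST of a nullable right-hand side, so two nullable alternatives also conflict).

FIRST sets of the non-terminals at (or reachable through a nullable prefix from) the front of some alternative:
  FIRST(A) = { 'd', 'e' }

Productions for A:
  A → d: FIRST = { 'd' }
  A → e S X: FIRST = { 'e' }
Productions for X:
  X → d e: FIRST = { 'd' }
  X → A: FIRST = { 'd', 'e' }
S has only one production, so no FIRST/FIRST conflict is possible there.

Conflict for X: X → d e and X → A
  Overlap: { 'd' }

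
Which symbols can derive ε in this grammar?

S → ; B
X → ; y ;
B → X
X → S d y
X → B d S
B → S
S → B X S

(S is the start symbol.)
None

A non-terminal is nullable if it can derive ε (the empty string): either it has an ε-production, or it has a production whose right-hand side consists entirely of nullable non-terminals.

There are no ε-productions, so no non-terminal can derive ε.
No non-terminals are nullable.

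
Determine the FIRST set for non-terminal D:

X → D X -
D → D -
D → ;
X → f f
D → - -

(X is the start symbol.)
{ '-', ';' }

To compute FIRST(D), examine every production with D on the left-hand side, reading each right-hand side left to right until a non-nullable symbol is reached.

From D → D -:
  - D is the symbol being defined: contributes nothing new
    D is not nullable, so stop
From D → ;:
  - ';' is a terminal: add ';' and stop
From D → - -:
  - '-' is a terminal: add '-' and stop

Collecting: FIRST(D) = { '-', ';' }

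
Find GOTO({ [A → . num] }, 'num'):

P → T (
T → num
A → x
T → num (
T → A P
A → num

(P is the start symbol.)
{ [A → num .] }

GOTO(I, 'num') = CLOSURE({ [A → αX.β] : [A → α.Xβ] ∈ I, X = 'num' })

Items with dot before 'num', with the dot advanced:
  [A → . num] → [A → num .]
Closure adds nothing (no advanced item has the dot before a non-terminal).

GOTO = { [A → num .] }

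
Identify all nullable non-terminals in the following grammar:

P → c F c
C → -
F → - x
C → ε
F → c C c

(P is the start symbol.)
A non-terminal is nullable if it can derive ε (the empty string): either it has an ε-production, or it has a production whose right-hand side consists entirely of nullable non-terminals.

ε-productions: C → ε
So C is immediately nullable.
No further non-terminal can be added: every production for the remaining non-terminals contains a terminal or a non-nullable non-terminal.
Nullable = { 'C' }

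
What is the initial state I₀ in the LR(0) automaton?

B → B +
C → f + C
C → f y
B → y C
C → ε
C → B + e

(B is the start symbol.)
First, augment the grammar with B' → B
I₀ = CLOSURE({ [B' → . B] }):
  [B' → . B] has the dot before B: add [B → . B +], [B → . y C]
No further items can be added.

I₀ = { [B → . B +], [B → . y C], [B' → . B] }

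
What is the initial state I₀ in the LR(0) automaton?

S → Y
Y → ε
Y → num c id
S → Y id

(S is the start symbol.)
{ [S → . Y id], [S → . Y], [S' → . S], [Y → . num c id], [Y → .] }

First, augment the grammar with S' → S
I₀ = CLOSURE({ [S' → . S] }):
  [S' → . S] has the dot before S: add [S → . Y], [S → . Y id]
  [S → . Y] has the dot before Y: add [Y → .], [Y → . num c id]
No further items can be added.

I₀ = { [S → . Y id], [S → . Y], [S' → . S], [Y → . num c id], [Y → .] }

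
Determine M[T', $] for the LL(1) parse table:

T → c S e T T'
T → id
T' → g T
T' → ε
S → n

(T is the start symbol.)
To find M[T', $], we find productions for T' where $ is in the predict set (PREDICT(N → α) = (FIRST(α) \ {ε}) ∪ (FOLLOW(N) if α ⇒* ε)).

Relevant sets:
  FOLLOW(T') = { $, 'g' }

T' → g T: PREDICT = { 'g' }
T' → ε: PREDICT = { $, 'g' }
  $ is in predict set, so this production goes in M[T', $]

M[T', $] = T' → ε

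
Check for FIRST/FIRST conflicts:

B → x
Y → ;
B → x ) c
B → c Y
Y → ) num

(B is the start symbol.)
Productions for B:
  B → x: FIRST = { 'x' }
  B → x ) c: FIRST = { 'x' }
  B → c Y: FIRST = { 'c' }
Productions for Y:
  Y → ;: FIRST = { ';' }
  Y → ) num: FIRST = { ')' }

Conflict for B: B → x and B → x ) c
  Overlap: { 'x' }

Answer: Yes. B → x / B → x ')' c on { 'x' }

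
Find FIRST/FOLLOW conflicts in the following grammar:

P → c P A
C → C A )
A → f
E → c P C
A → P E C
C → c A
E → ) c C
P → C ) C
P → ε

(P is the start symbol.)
Yes. P → c P A with FOLLOW(P) on { 'c' }; P → C ')' C with FOLLOW(P) on { 'c' }

A FIRST/FOLLOW conflict occurs when a non-terminal N has a nullable alternative N → β (β ⇒* ε) and another alternative N → α with FIRST(α) ∩ FOLLOW(N) ≠ ∅: on such a lookahead the parser cannot decide between expanding α and letting N vanish via β.

Nullable non-terminals: P.
FIRST sets used below: FIRST(C) = { 'c' }

P: nullable alternative(s) P → ε; FOLLOW(P) = { $, ')', 'c', 'f' }
  P → c P A: FIRST \ {ε} = { 'c' } — overlaps FOLLOW(P) on { 'c' }: CONFLICT
  P → C ) C: FIRST \ {ε} = { 'c' } — overlaps FOLLOW(P) on { 'c' }: CONFLICT
  P → ε: FIRST \ {ε} = { } — this is the only nullable alternative, skip

A, C, E have no nullable alternative, so no FIRST/FOLLOW check is needed there.

So the grammar has 2 FIRST/FOLLOW conflicts (marked CONFLICT above).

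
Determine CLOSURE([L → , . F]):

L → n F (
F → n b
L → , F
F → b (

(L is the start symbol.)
{ [F → . b (], [F → . n b], [L → , . F] }

Start with: [L → , . F]
  [L → , . F] has the dot before F: add [F → . n b], [F → . b (]
No further items can be added.

CLOSURE = { [F → . b (], [F → . n b], [L → , . F] }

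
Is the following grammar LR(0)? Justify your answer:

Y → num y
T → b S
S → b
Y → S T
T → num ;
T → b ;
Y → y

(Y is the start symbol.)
Yes, the grammar is LR(0)

A grammar is LR(0) if no state in the canonical LR(0) collection has:
  - both a shift item (dot before a terminal) and a complete item (shift-reduce conflict), or
  - two or more complete items (reduce-reduce conflict; the accept item [Y' → Y .] counts as a complete item here).

Augment with Y' → Y and build the canonical LR(0) collection (I0 = CLOSURE({[Y' → . Y]}), then GOTO on every symbol after a dot until no new states appear). It has 13 states:
  I0: { [S → . b], [Y → . S T], [Y → . num y], [Y → . y], [Y' → . Y] }  — shift
  I1: { [T → . b ;], [T → . b S], [T → . num ;], [Y → S . T] }  — shift
  I2: { [Y' → Y .] }  — accept
  I3: { [S → b .] }  — reduce
  I4: { [Y → num . y] }  — shift
  I5: { [Y → y .] }  — reduce
  I6: { [Y → num y .] }  — reduce
  I7: { [Y → S T .] }  — reduce
  I8: { [S → . b], [T → b . ;], [T → b . S] }  — shift
  I9: { [T → num . ;] }  — shift
  I10: { [T → num ; .] }  — reduce
  I11: { [T → b ; .] }  — reduce
  I12: { [T → b S .] }  — reduce

Every state is either a pure shift/goto state or contains exactly one complete item and nothing to shift — no conflicts. The grammar is LR(0).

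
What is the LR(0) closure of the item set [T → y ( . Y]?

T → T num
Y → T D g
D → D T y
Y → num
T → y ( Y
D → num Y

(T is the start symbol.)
{ [T → . T num], [T → . y ( Y], [T → y ( . Y], [Y → . T D g], [Y → . num] }

To compute CLOSURE, for each item [A → α.Bβ] where B is a non-terminal, add [B → .γ] for all productions B → γ; repeat for the newly added items until nothing changes.

Start with: [T → y ( . Y]
  [T → y ( . Y] has the dot before Y: add [Y → . T D g], [Y → . num]
  [Y → . T D g] has the dot before T: add [T → . T num], [T → . y ( Y]
No further items can be added.

CLOSURE = { [T → . T num], [T → . y ( Y], [T → y ( . Y], [Y → . T D g], [Y → . num] }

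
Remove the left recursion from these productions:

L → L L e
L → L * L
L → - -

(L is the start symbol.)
L is directly left-recursive. The standard transformation for
  A → A α₁ | ... | A α_m | β₁ | ... | β_n
is
  A  → β₁ A' | ... | β_n A'
  A' → α₁ A' | ... | α_m A' | ε

L → - - becomes L → - - L'
L → L L e becomes L' → L e L'
L → L * L becomes L' → * L L'
Add L' → ε

Resulting grammar:
L → - - L'
L' → L e L'
L' → * L L'
L' → ε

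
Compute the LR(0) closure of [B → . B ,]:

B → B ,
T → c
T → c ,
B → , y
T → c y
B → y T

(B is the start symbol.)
To compute CLOSURE, for each item [A → α.Bβ] where B is a non-terminal, add [B → .γ] for all productions B → γ; repeat for the newly added items until nothing changes.

Start with: [B → . B ,]
  [B → . B ,] has the dot before B: add [B → . , y], [B → . y T]
No further items can be added.

CLOSURE = { [B → . , y], [B → . B ,], [B → . y T] }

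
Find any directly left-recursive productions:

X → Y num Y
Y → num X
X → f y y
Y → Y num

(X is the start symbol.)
X → Y num Y: starts with Y
Y → num X: starts with num
X → f y y: starts with f
Y → Y num: LEFT RECURSIVE (starts with Y)

The grammar has direct left recursion on: Y.

Answer: Yes, Y is left-recursive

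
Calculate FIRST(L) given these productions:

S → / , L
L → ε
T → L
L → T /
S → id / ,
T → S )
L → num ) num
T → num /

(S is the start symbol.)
To compute FIRST(L), examine every production with L on the left-hand side, reading each right-hand side left to right until a non-nullable symbol is reached.

FIRST sets of the other non-terminals involved (by the same procedure, iterated to a fixed point):
  FIRST(T) = { '/', 'id', 'num', ε }

From L → ε:
  - ε-production, so ε ∈ FIRST(L)
From L → T /:
  - T is a non-terminal: add FIRST(T) \ {ε} = { '/', 'id', 'num' }
    T is nullable, so continue to the next symbol
  - '/' is a terminal: add '/' and stop
From L → num ) num:
  - num is a terminal: add 'num' and stop

Collecting: FIRST(L) = { '/', 'id', 'num', ε }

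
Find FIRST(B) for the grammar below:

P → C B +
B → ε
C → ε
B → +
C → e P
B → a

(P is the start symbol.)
To compute FIRST(B), examine every production with B on the left-hand side, reading each right-hand side left to right until a non-nullable symbol is reached.

From B → ε:
  - ε-production, so ε ∈ FIRST(B)
From B → +:
  - '+' is a terminal: add '+' and stop
From B → a:
  - a is a terminal: add 'a' and stop

Collecting: FIRST(B) = { '+', 'a', ε }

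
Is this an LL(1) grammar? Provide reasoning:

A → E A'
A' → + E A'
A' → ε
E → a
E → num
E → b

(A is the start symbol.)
Relevant sets:
  FOLLOW(A') = { $ }

For A':
  PREDICT(A' → '+' E A') = { '+' }
  PREDICT(A' → ε) = { $ }
For E:
  PREDICT(E → a) = { 'a' }
  PREDICT(E → num) = { 'num' }
  PREDICT(E → b) = { 'b' }
A has a single production, so nothing to check there.

All predict sets are disjoint. The grammar IS LL(1).

Answer: Yes, the grammar is LL(1).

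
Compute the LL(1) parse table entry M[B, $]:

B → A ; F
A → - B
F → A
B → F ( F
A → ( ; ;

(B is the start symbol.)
To find M[B, $], we find productions for B where $ is in the predict set (PREDICT(N → α) = (FIRST(α) \ {ε}) ∪ (FOLLOW(N) if α ⇒* ε)).

Relevant sets:
  FIRST(A) = { '(', '-' }
  FIRST(F) = { '(', '-' }

B → A ; F: PREDICT = { '(', '-' }
B → F ( F: PREDICT = { '(', '-' }

M[B, $] is empty (no production applies)

Answer: Empty (error entry)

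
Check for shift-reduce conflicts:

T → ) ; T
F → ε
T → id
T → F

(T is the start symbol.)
A shift-reduce conflict occurs when an LR(0) state has both:
  - a complete (reduce) item [A → α .] (dot at the end), and
  - a shift item [B → β . c γ] (dot before a terminal).

Augment with T' → T and build the canonical LR(0) collection (I0 = CLOSURE({[T' → . T]}), then GOTO on every symbol after a dot until no new states appear). It has 7 states:
  I0: { [F → .], [T → . ) ; T], [T → . F], [T → . id], [T' → . T] }  — shift, reduce
  I1: { [T → ) . ; T] }  — shift
  I2: { [T → F .] }  — reduce
  I3: { [T' → T .] }  — accept
  I4: { [T → id .] }  — reduce
  I5: { [F → .], [T → ) ; . T], [T → . ) ; T], [T → . F], [T → . id] }  — shift, reduce
  I6: { [T → ) ; T .] }  — reduce

I0 contains reduce item [F → .] and shift items [T → . ) ; T], [T → . id] — shift-reduce conflict.
I5 contains reduce item [F → .] and shift items [T → . ) ; T], [T → . id] — shift-reduce conflict.

Answer: Yes — I0: [F → .] vs [T → . ) ; T]; I5: [F → .] vs [T → . ) ; T]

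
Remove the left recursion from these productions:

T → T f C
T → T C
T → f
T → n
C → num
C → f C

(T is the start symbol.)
T → f T'
T → n T'
T' → f C T'
T' → C T'
T' → ε
C → num
C → f C

T is directly left-recursive. The standard transformation for
  A → A α₁ | ... | A α_m | β₁ | ... | β_n
is
  A  → β₁ A' | ... | β_n A'
  A' → α₁ A' | ... | α_m A' | ε

T → f becomes T → f T'
T → n becomes T → n T'
T → T f C becomes T' → f C T'
T → T C becomes T' → C T'
Add T' → ε

Productions for other non-terminals are unchanged:
  C → num
  C → f C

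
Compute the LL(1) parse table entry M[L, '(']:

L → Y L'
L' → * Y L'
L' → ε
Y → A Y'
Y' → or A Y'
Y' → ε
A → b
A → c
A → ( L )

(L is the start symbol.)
To find M[L, '('], we find productions for L where '(' is in the predict set (PREDICT(N → α) = (FIRST(α) \ {ε}) ∪ (FOLLOW(N) if α ⇒* ε)).

Relevant sets:
  FIRST(Y) = { '(', 'b', 'c' }

L → Y L': PREDICT = { '(', 'b', 'c' }
  '(' is in predict set, so this production goes in M[L, '(']

M[L, '('] = L → Y L'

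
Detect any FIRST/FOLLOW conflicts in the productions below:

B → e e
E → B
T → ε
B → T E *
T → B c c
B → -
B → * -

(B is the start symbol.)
Nullable non-terminals: T.
FIRST sets used below: FIRST(B) = { '*', '-', 'e' }

T: nullable alternative(s) T → ε; FOLLOW(T) = { '*', '-', 'e' }
  T → ε: FIRST \ {ε} = { } — this is the only nullable alternative, skip
  T → B c c: FIRST \ {ε} = { '*', '-', 'e' } — overlaps FOLLOW(T) on { '*', '-', 'e' }: CONFLICT

B, E have no nullable alternative, so no FIRST/FOLLOW check is needed there.

So the grammar has 1 FIRST/FOLLOW conflict (marked CONFLICT above).

Answer: Yes. T → B c c with FOLLOW(T) on { '*', '-', 'e' }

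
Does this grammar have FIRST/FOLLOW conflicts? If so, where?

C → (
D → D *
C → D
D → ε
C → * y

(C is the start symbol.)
A FIRST/FOLLOW conflict occurs when a non-terminal N has a nullable alternative N → β (β ⇒* ε) and another alternative N → α with FIRST(α) ∩ FOLLOW(N) ≠ ∅: on such a lookahead the parser cannot decide between expanding α and letting N vanish via β.

Nullable non-terminals: C, D.
FIRST sets used below: FIRST(D) = { '*', ε }

C: nullable alternative(s) C → D; FOLLOW(C) = { $ }
  C → (: FIRST \ {ε} = { '(' } — disjoint from FOLLOW(C)
  C → D: FIRST \ {ε} = { '*' } — this is the only nullable alternative, skip
  C → * y: FIRST \ {ε} = { '*' } — disjoint from FOLLOW(C)

D: nullable alternative(s) D → ε; FOLLOW(D) = { $, '*' }
  D → D *: FIRST \ {ε} = { '*' } — overlaps FOLLOW(D) on { '*' }: CONFLICT
  D → ε: FIRST \ {ε} = { } — this is the only nullable alternative, skip

So the grammar has 1 FIRST/FOLLOW conflict (marked CONFLICT above).

Answer: Yes. D → D '*' with FOLLOW(D) on { '*' }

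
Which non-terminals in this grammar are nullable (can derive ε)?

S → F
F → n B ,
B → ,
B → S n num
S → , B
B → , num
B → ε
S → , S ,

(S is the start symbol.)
A non-terminal is nullable if it can derive ε (the empty string): either it has an ε-production, or it has a production whose right-hand side consists entirely of nullable non-terminals.

ε-productions: B → ε
So B is immediately nullable.
No further non-terminal can be added: every production for the remaining non-terminals contains a terminal or a non-nullable non-terminal.
Nullable = { 'B' }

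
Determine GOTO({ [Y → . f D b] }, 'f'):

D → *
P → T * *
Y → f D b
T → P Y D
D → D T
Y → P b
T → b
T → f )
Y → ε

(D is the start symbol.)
GOTO(I, 'f') = CLOSURE({ [A → αX.β] : [A → α.Xβ] ∈ I, X = 'f' })

Items with dot before 'f', with the dot advanced:
  [Y → . f D b] → [Y → f . D b]
Closure of the advanced items:
  [Y → f . D b] has the dot before D: add [D → . *], [D → . D T]

GOTO = { [D → . *], [D → . D T], [Y → f . D b] }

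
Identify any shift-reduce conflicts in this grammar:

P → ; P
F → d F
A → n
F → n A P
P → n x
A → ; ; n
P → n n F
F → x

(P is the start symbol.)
No shift-reduce conflicts

Augment with P' → P and build the canonical LR(0) collection (I0 = CLOSURE({[P' → . P]}), then GOTO on every symbol after a dot until no new states appear). It has 18 states:
  I0: { [P → . ; P], [P → . n n F], [P → . n x], [P' → . P] }  — shift
  I1: { [P → . ; P], [P → . n n F], [P → . n x], [P → ; . P] }  — shift
  I2: { [P' → P .] }  — accept
  I3: { [P → n . n F], [P → n . x] }  — shift
  I4: { [F → . d F], [F → . n A P], [F → . x], [P → n n . F] }  — shift
  I5: { [P → n x .] }  — reduce
  I6: { [P → n n F .] }  — reduce
  I7: { [F → . d F], [F → . n A P], [F → . x], [F → d . F] }  — shift
  I8: { [A → . ; ; n], [A → . n], [F → n . A P] }  — shift
  I9: { [F → x .] }  — reduce
  I10: { [A → ; . ; n] }  — shift
  I11: { [F → n A . P], [P → . ; P], [P → . n n F], [P → . n x] }  — shift
  I12: { [A → n .] }  — reduce
  I13: { [F → n A P .] }  — reduce
  I14: { [A → ; ; . n] }  — shift
  I15: { [A → ; ; n .] }  — reduce
  I16: { [F → d F .] }  — reduce
  I17: { [P → ; P .] }  — reduce

No state contains both a complete item and a shift item.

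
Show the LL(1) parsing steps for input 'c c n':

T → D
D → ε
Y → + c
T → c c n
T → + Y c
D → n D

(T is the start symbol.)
LL(1) parsing maintains a stack (initially the start symbol over $) and the input. At each step: if the stack top is a terminal, match it against the current input token; if it is a non-terminal N, replace it with the RHS of M[N, lookahead] (the unique production whose predict set contains the lookahead).

Stack is shown with the top on the left.

Stack    Input    Action
------------------------
T $      c c n $  output T → c c n
c c n $  c c n $  match 'c'
c n $    c n $    match 'c'
n $      n $      match 'n'
$        $        accept

The string is accepted.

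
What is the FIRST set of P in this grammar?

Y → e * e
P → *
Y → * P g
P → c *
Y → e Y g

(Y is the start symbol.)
To compute FIRST(P), examine every production with P on the left-hand side, reading each right-hand side left to right until a non-nullable symbol is reached.

From P → *:
  - '*' is a terminal: add '*' and stop
From P → c *:
  - c is a terminal: add 'c' and stop

Collecting: FIRST(P) = { '*', 'c' }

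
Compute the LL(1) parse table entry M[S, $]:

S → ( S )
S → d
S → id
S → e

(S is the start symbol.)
To find M[S, $], we find productions for S where $ is in the predict set (PREDICT(N → α) = (FIRST(α) \ {ε}) ∪ (FOLLOW(N) if α ⇒* ε)).

S → ( S ): PREDICT = { '(' }
S → d: PREDICT = { 'd' }
S → id: PREDICT = { 'id' }
S → e: PREDICT = { 'e' }

M[S, $] is empty (no production applies)

Answer: Empty (error entry)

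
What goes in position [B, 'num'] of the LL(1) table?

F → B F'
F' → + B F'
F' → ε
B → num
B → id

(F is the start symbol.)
To find M[B, 'num'], we find productions for B where 'num' is in the predict set (PREDICT(N → α) = (FIRST(α) \ {ε}) ∪ (FOLLOW(N) if α ⇒* ε)).

B → num: PREDICT = { 'num' }
  'num' is in predict set, so this production goes in M[B, 'num']
B → id: PREDICT = { 'id' }

M[B, 'num'] = B → num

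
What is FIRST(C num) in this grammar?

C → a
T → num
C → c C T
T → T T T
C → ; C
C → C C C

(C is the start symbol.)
{ ';', 'a', 'c' }

FIRST sets of the non-terminals involved (from the grammar, by fixed-point iteration):
  FIRST(C) = { ';', 'a', 'c' }

To compute FIRST(C num), process the symbols left to right:
Symbol C is a non-terminal. Add FIRST(C) \ {ε} = { ';', 'a', 'c' }
C is not nullable (ε ∉ FIRST(C)), so stop here.
FIRST(C num) = { ';', 'a', 'c' }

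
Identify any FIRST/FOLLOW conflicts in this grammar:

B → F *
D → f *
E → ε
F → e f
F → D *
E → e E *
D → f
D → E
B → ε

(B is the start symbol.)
A FIRST/FOLLOW conflict occurs when a non-terminal N has a nullable alternative N → β (β ⇒* ε) and another alternative N → α with FIRST(α) ∩ FOLLOW(N) ≠ ∅: on such a lookahead the parser cannot decide between expanding α and letting N vanish via β.

Nullable non-terminals: B, D, E.
FIRST sets used below: FIRST(F) = { '*', 'e', 'f' }, FIRST(E) = { 'e', ε }

B: nullable alternative(s) B → ε; FOLLOW(B) = { $ }
  B → F *: FIRST \ {ε} = { '*', 'e', 'f' } — disjoint from FOLLOW(B)
  B → ε: FIRST \ {ε} = { } — this is the only nullable alternative, skip

D: nullable alternative(s) D → E; FOLLOW(D) = { '*' }
  D → f *: FIRST \ {ε} = { 'f' } — disjoint from FOLLOW(D)
  D → f: FIRST \ {ε} = { 'f' } — disjoint from FOLLOW(D)
  D → E: FIRST \ {ε} = { 'e' } — this is the only nullable alternative, skip

E: nullable alternative(s) E → ε; FOLLOW(E) = { '*' }
  E → ε: FIRST \ {ε} = { } — this is the only nullable alternative, skip
  E → e E *: FIRST \ {ε} = { 'e' } — disjoint from FOLLOW(E)

F has no nullable alternative, so no FIRST/FOLLOW check is needed there.

No FIRST/FOLLOW conflicts found.

Answer: No FIRST/FOLLOW conflicts.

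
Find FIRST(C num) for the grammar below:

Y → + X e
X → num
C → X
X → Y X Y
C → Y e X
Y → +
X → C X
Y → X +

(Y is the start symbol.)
{ '+', 'num' }

FIRST sets of the non-terminals involved (from the grammar, by fixed-point iteration):
  FIRST(C) = { '+', 'num' }

To compute FIRST(C num), process the symbols left to right:
Symbol C is a non-terminal. Add FIRST(C) \ {ε} = { '+', 'num' }
C is not nullable (ε ∉ FIRST(C)), so stop here.
FIRST(C num) = { '+', 'num' }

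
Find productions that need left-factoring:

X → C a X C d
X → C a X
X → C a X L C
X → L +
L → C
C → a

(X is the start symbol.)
Yes, X has productions with common prefix 'C a X'

Left-factoring is needed when two productions for the same non-terminal
share a common prefix on the right-hand side.

Productions for X:
  X → C a X C d
  X → C a X
  X → C a X L C
  X → L +

Found common prefix 'C a X' in productions for X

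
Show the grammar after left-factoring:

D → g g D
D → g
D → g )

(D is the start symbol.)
D → g D'
D' → g D
D' → ε
D' → )

Left-factoring transforms A → αβ₁ | αβ₂ into A → αA' and A' → β₁ | β₂
(α is the longest common prefix among the alternatives). Repeat until
no nonterminal has two alternatives with a common prefix.

Round 1: D has alternatives sharing prefix 'g'. Introduce D': D → g D'
  Add: D' → g D
  Add: D' → ε
  Add: D' → )

No remaining common prefixes — done.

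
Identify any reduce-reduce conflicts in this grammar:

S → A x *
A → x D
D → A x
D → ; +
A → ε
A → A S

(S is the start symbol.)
Yes — I8: [A → .] vs [D → A x .]

Augment with S' → S and build the canonical LR(0) collection (I0 = CLOSURE({[S' → . S]}), then GOTO on every symbol after a dot until no new states appear). It has 12 states:
  I0: { [A → . A S], [A → . x D], [A → .], [S → . A x *], [S' → . S] }  — shift, reduce
  I1: { [A → . A S], [A → . x D], [A → .], [A → A . S], [S → . A x *], [S → A . x *] }  — shift, reduce
  I2: { [S' → S .] }  — accept
  I3: { [A → . A S], [A → . x D], [A → .], [A → x . D], [D → . ; +], [D → . A x] }  — shift, reduce
  I4: { [D → ; . +] }  — shift
  I5: { [A → . A S], [A → . x D], [A → .], [A → A . S], [D → A . x], [S → . A x *] }  — shift, reduce
  I6: { [A → x D .] }  — reduce
  I7: { [A → A S .] }  — reduce
  I8: { [A → . A S], [A → . x D], [A → .], [A → x . D], [D → . ; +], [D → . A x], [D → A x .] }  — shift, 2 reduces
  I9: { [D → ; + .] }  — reduce
  I10: { [A → . A S], [A → . x D], [A → .], [A → x . D], [D → . ; +], [D → . A x], [S → A x . *] }  — shift, reduce
  I11: { [S → A x * .] }  — reduce

I8 contains complete items [A → .], [D → A x .] — reduce-reduce conflict.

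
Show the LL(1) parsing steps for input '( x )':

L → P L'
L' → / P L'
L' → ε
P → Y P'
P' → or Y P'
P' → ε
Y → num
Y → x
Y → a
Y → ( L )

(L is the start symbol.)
LL(1) parsing maintains a stack (initially the start symbol over $) and the input. At each step: if the stack top is a terminal, match it against the current input token; if it is a non-terminal N, replace it with the RHS of M[N, lookahead] (the unique production whose predict set contains the lookahead).

Stack is shown with the top on the left.

Stack              Input    Action
----------------------------------
L $                ( x ) $  output L → P L'
P L' $             ( x ) $  output P → Y P'
Y P' L' $          ( x ) $  output Y → ( L )
( L ) P' L' $      ( x ) $  match '('
L ) P' L' $        x ) $    output L → P L'
P L' ) P' L' $     x ) $    output P → Y P'
Y P' L' ) P' L' $  x ) $    output Y → x
x P' L' ) P' L' $  x ) $    match 'x'
P' L' ) P' L' $    ) $      output P' → ε
L' ) P' L' $       ) $      output L' → ε
) P' L' $          ) $      match ')'
P' L' $            $        output P' → ε
L' $               $        output L' → ε
$                  $        accept

The string is accepted.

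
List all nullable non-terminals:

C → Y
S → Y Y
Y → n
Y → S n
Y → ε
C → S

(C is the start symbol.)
A non-terminal is nullable if it can derive ε (the empty string): either it has an ε-production, or it has a production whose right-hand side consists entirely of nullable non-terminals.

ε-productions: Y → ε
So Y is immediately nullable.
C → Y: every symbol on the right is nullable, so C is nullable too.
S → Y Y: every symbol on the right is nullable, so S is nullable too.
Every non-terminal is now nullable.
Nullable = { 'C', 'S', 'Y' }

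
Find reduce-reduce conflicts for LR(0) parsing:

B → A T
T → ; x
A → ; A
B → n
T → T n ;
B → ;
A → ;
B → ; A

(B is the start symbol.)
A reduce-reduce conflict occurs when an LR(0) state has two complete items [A → α .] and [B → β .] — both call for a reduction, and with no lookahead the parser cannot choose between them.

Augment with B' → B and build the canonical LR(0) collection (I0 = CLOSURE({[B' → . B]}), then GOTO on every symbol after a dot until no new states appear). It has 13 states:
  I0: { [A → . ; A], [A → . ;], [B → . ; A], [B → . ;], [B → . A T], [B → . n], [B' → . B] }  — shift
  I1: { [A → . ; A], [A → . ;], [A → ; . A], [A → ; .], [B → ; . A], [B → ; .] }  — shift, 2 reduces
  I2: { [B → A . T], [T → . ; x], [T → . T n ;] }  — shift
  I3: { [B' → B .] }  — accept
  I4: { [B → n .] }  — reduce
  I5: { [T → ; . x] }  — shift
  I6: { [B → A T .], [T → T . n ;] }  — shift, reduce
  I7: { [T → T n . ;] }  — shift
  I8: { [T → T n ; .] }  — reduce
  I9: { [T → ; x .] }  — reduce
  I10: { [A → . ; A], [A → . ;], [A → ; . A], [A → ; .] }  — shift, reduce
  I11: { [A → ; A .], [B → ; A .] }  — 2 reduces
  I12: { [A → ; A .] }  — reduce

I1 contains complete items [A → ; .], [B → ; .] — reduce-reduce conflict.
I11 contains complete items [A → ; A .], [B → ; A .] — reduce-reduce conflict.

Answer: Yes — I1: [A → ; .] vs [B → ; .]; I11: [A → ; A .] vs [B → ; A .]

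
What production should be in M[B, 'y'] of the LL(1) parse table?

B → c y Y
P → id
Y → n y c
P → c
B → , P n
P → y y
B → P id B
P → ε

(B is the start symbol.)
To find M[B, 'y'], we find productions for B where 'y' is in the predict set (PREDICT(N → α) = (FIRST(α) \ {ε}) ∪ (FOLLOW(N) if α ⇒* ε)).

Relevant sets:
  FIRST(P) = { 'c', 'id', 'y', ε }

B → c y Y: PREDICT = { 'c' }
B → , P n: PREDICT = { ',' }
B → P id B: PREDICT = { 'c', 'id', 'y' }
  'y' is in predict set, so this production goes in M[B, 'y']

M[B, 'y'] = B → P id B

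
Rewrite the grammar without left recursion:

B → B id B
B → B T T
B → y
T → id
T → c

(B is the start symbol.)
B is directly left-recursive. The standard transformation for
  A → A α₁ | ... | A α_m | β₁ | ... | β_n
is
  A  → β₁ A' | ... | β_n A'
  A' → α₁ A' | ... | α_m A' | ε

B → y becomes B → y B'
B → B id B becomes B' → id B B'
B → B T T becomes B' → T T B'
Add B' → ε

Productions for other non-terminals are unchanged:
  T → id
  T → c

Resulting grammar:
B → y B'
B' → id B B'
B' → T T B'
B' → ε
T → id
T → c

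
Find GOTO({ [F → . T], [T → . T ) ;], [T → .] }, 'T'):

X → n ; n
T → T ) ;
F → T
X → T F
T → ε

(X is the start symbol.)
{ [F → T .], [T → T . ) ;] }

GOTO(I, 'T') = CLOSURE({ [A → αX.β] : [A → α.Xβ] ∈ I, X = 'T' })

Items with dot before 'T', with the dot advanced:
  [F → . T] → [F → T .]
  [T → . T ) ;] → [T → T . ) ;]
Closure adds nothing (no advanced item has the dot before a non-terminal).

GOTO = { [F → T .], [T → T . ) ;] }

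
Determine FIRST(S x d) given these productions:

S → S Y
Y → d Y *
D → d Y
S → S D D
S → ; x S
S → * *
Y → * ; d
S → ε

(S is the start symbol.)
FIRST sets of the non-terminals involved (from the grammar, by fixed-point iteration):
  FIRST(S) = { '*', ';', 'd', ε }

To compute FIRST(S x d), process the symbols left to right:
Symbol S is a non-terminal. Add FIRST(S) \ {ε} = { '*', ';', 'd' }
S is nullable (ε ∈ FIRST(S)), continue to the next symbol.
Symbol x is a terminal. Add 'x' and stop.
FIRST(S x d) = { '*', ';', 'd', 'x' }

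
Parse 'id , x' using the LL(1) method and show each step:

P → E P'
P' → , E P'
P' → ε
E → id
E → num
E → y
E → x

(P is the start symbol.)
Stack is shown with the top on the left.

Stack     Input     Action
--------------------------
P $       id , x $  output P → E P'
E P' $    id , x $  output E → id
id P' $   id , x $  match 'id'
P' $      , x $     output P' → , E P'
, E P' $  , x $     match ','
E P' $    x $       output E → x
x P' $    x $       match 'x'
P' $      $         output P' → ε
$         $         accept

The string is accepted.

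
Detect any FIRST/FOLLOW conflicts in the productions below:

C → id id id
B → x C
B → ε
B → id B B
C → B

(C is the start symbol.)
A FIRST/FOLLOW conflict occurs when a non-terminal N has a nullable alternative N → β (β ⇒* ε) and another alternative N → α with FIRST(α) ∩ FOLLOW(N) ≠ ∅: on such a lookahead the parser cannot decide between expanding α and letting N vanish via β.

Nullable non-terminals: B, C.
FIRST sets used below: FIRST(B) = { 'id', 'x', ε }

B: nullable alternative(s) B → ε; FOLLOW(B) = { $, 'id', 'x' }
  B → x C: FIRST \ {ε} = { 'x' } — overlaps FOLLOW(B) on { 'x' }: CONFLICT
  B → ε: FIRST \ {ε} = { } — this is the only nullable alternative, skip
  B → id B B: FIRST \ {ε} = { 'id' } — overlaps FOLLOW(B) on { 'id' }: CONFLICT

C: nullable alternative(s) C → B; FOLLOW(C) = { $, 'id', 'x' }
  C → id id id: FIRST \ {ε} = { 'id' } — overlaps FOLLOW(C) on { 'id' }: CONFLICT
  C → B: FIRST \ {ε} = { 'id', 'x' } — this is the only nullable alternative, skip

So the grammar has 3 FIRST/FOLLOW conflicts (marked CONFLICT above).

Answer: Yes. C → id id id with FOLLOW(C) on { 'id' }; B → x C with FOLLOW(B) on { 'x' }; B → id B B with FOLLOW(B) on { 'id' }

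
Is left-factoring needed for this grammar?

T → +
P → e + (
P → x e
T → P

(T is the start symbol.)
Left-factoring is needed when two productions for the same non-terminal
share a common prefix on the right-hand side.

Productions for T:
  T → +
  T → P
Productions for P:
  P → e + (
  P → x e

No common prefixes found.

Answer: No, left-factoring is not needed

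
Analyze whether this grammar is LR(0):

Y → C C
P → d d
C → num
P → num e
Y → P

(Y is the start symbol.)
Augment with Y' → Y and build the canonical LR(0) collection (I0 = CLOSURE({[Y' → . Y]}), then GOTO on every symbol after a dot until no new states appear). It has 10 states:
  I0: { [C → . num], [P → . d d], [P → . num e], [Y → . C C], [Y → . P], [Y' → . Y] }  — shift
  I1: { [C → . num], [Y → C . C] }  — shift
  I2: { [Y → P .] }  — reduce
  I3: { [Y' → Y .] }  — accept
  I4: { [P → d . d] }  — shift
  I5: { [C → num .], [P → num . e] }  — shift, reduce
  I6: { [P → num e .] }  — reduce
  I7: { [P → d d .] }  — reduce
  I8: { [Y → C C .] }  — reduce
  I9: { [C → num .] }  — reduce

Conflict in state I5:
  Shift-reduce conflict between [C → num .] and [P → num . e]
So the grammar is NOT LR(0).

Answer: No. Shift-reduce conflict between [C → num .] and [P → num . e]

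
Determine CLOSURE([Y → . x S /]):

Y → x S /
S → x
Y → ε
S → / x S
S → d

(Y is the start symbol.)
To compute CLOSURE, for each item [A → α.Bβ] where B is a non-terminal, add [B → .γ] for all productions B → γ; repeat for the newly added items until nothing changes.

Start with: [Y → . x S /]
The dot precedes the terminal x, so nothing is added.

CLOSURE = { [Y → . x S /] }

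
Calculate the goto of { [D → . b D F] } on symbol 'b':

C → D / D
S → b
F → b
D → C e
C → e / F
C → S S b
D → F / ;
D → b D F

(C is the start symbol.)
GOTO(I, 'b') = CLOSURE({ [A → αX.β] : [A → α.Xβ] ∈ I, X = 'b' })

Items with dot before 'b', with the dot advanced:
  [D → . b D F] → [D → b . D F]
Closure of the advanced items:
  [D → b . D F] has the dot before D: add [D → . C e], [D → . F / ;], [D → . b D F]
  [D → . C e] has the dot before C: add [C → . D / D], [C → . e / F], [C → . S S b]
  [D → . F / ;] has the dot before F: add [F → . b]
  [C → . S S b] has the dot before S: add [S → . b]

GOTO = { [C → . D / D], [C → . S S b], [C → . e / F], [D → . C e], [D → . F / ;], [D → . b D F], [D → b . D F], [F → . b], [S → . b] }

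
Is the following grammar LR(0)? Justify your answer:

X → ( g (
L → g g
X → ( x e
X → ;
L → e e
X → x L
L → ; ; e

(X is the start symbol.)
Yes, the grammar is LR(0)

A grammar is LR(0) if no state in the canonical LR(0) collection has:
  - both a shift item (dot before a terminal) and a complete item (shift-reduce conflict), or
  - two or more complete items (reduce-reduce conflict; the accept item [X' → X .] counts as a complete item here).

Augment with X' → X and build the canonical LR(0) collection (I0 = CLOSURE({[X' → . X]}), then GOTO on every symbol after a dot until no new states appear). It has 17 states:
  I0: { [X → . ( g (], [X → . ( x e], [X → . ;], [X → . x L], [X' → . X] }  — shift
  I1: { [X → ( . g (], [X → ( . x e] }  — shift
  I2: { [X → ; .] }  — reduce
  I3: { [X' → X .] }  — accept
  I4: { [L → . ; ; e], [L → . e e], [L → . g g], [X → x . L] }  — shift
  I5: { [L → ; . ; e] }  — shift
  I6: { [X → x L .] }  — reduce
  I7: { [L → e . e] }  — shift
  I8: { [L → g . g] }  — shift
  I9: { [L → g g .] }  — reduce
  I10: { [L → e e .] }  — reduce
  I11: { [L → ; ; . e] }  — shift
  I12: { [L → ; ; e .] }  — reduce
  I13: { [X → ( g . (] }  — shift
  I14: { [X → ( x . e] }  — shift
  I15: { [X → ( x e .] }  — reduce
  I16: { [X → ( g ( .] }  — reduce

Every state is either a pure shift/goto state or contains exactly one complete item and nothing to shift — no conflicts. The grammar is LR(0).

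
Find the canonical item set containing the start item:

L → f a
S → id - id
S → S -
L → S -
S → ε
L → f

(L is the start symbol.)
First, augment the grammar with L' → L
I₀ = CLOSURE({ [L' → . L] }):
  [L' → . L] has the dot before L: add [L → . f a], [L → . S -], [L → . f]
  [L → . S -] has the dot before S: add [S → . id - id], [S → . S -], [S → .]
No further items can be added.

I₀ = { [L → . S -], [L → . f a], [L → . f], [L' → . L], [S → . S -], [S → . id - id], [S → .] }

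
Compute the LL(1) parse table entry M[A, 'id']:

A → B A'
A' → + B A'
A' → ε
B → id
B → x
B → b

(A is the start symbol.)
A → B A'

To find M[A, 'id'], we find productions for A where 'id' is in the predict set (PREDICT(N → α) = (FIRST(α) \ {ε}) ∪ (FOLLOW(N) if α ⇒* ε)).

Relevant sets:
  FIRST(B) = { 'b', 'id', 'x' }

A → B A': PREDICT = { 'b', 'id', 'x' }
  'id' is in predict set, so this production goes in M[A, 'id']

M[A, 'id'] = A → B A'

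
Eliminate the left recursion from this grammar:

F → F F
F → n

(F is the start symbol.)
F is directly left-recursive. The standard transformation for
  A → A α₁ | ... | A α_m | β₁ | ... | β_n
is
  A  → β₁ A' | ... | β_n A'
  A' → α₁ A' | ... | α_m A' | ε

F → n becomes F → n F'
F → F F becomes F' → F F'
Add F' → ε

Resulting grammar:
F → n F'
F' → F F'
F' → ε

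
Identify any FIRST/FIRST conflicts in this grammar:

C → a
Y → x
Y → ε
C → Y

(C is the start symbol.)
FIRST sets of the non-terminals at (or reachable through a nullable prefix from) the front of some alternative:
  FIRST(Y) = { 'x', ε }

Productions for C:
  C → a: FIRST = { 'a' }
  C → Y: FIRST = { 'x', ε }
Productions for Y:
  Y → x: FIRST = { 'x' }
  Y → ε: FIRST = { ε }

All alternatives of each non-terminal have pairwise disjoint FIRST sets.

Answer: No FIRST/FIRST conflicts.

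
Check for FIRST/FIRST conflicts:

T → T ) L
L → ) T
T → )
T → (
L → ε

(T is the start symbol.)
Yes. T → T ')' L / T → ')' on { ')' }; T → T ')' L / T → '(' on { '(' }

A FIRST/FIRST conflict occurs when two productions N → α and N → β for the same non-terminal have FIRST(α) ∩ FIRST(β) ≠ ∅ (with ε ∈ FIRST of a nullable right-hand side, so two nullable alternatives also conflict).

FIRST sets of the non-terminals at (or reachable through a nullable prefix from) the front of some alternative:
  FIRST(T) = { '(', ')' }

Productions for T:
  T → T ) L: FIRST = { '(', ')' }
  T → ): FIRST = { ')' }
  T → (: FIRST = { '(' }
Productions for L:
  L → ) T: FIRST = { ')' }
  L → ε: FIRST = { ε }

Conflict for T: T → T ) L and T → )
  Overlap: { ')' }
Conflict for T: T → T ) L and T → (
  Overlap: { '(' }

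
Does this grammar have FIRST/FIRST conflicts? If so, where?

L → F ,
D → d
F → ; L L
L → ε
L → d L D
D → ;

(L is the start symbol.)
No FIRST/FIRST conflicts.

A FIRST/FIRST conflict occurs when two productions N → α and N → β for the same non-terminal have FIRST(α) ∩ FIRST(β) ≠ ∅ (with ε ∈ FIRST of a nullable right-hand side, so two nullable alternatives also conflict).

FIRST sets of the non-terminals at (or reachable through a nullable prefix from) the front of some alternative:
  FIRST(F) = { ';' }

Productions for L:
  L → F ,: FIRST = { ';' }
  L → ε: FIRST = { ε }
  L → d L D: FIRST = { 'd' }
Productions for D:
  D → d: FIRST = { 'd' }
  D → ;: FIRST = { ';' }
F has only one production, so no FIRST/FIRST conflict is possible there.

All alternatives of each non-terminal have pairwise disjoint FIRST sets.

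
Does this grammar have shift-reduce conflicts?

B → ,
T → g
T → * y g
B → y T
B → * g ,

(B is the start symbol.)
No shift-reduce conflicts

A shift-reduce conflict occurs when an LR(0) state has both:
  - a complete (reduce) item [A → α .] (dot at the end), and
  - a shift item [B → β . c γ] (dot before a terminal).

Augment with B' → B and build the canonical LR(0) collection (I0 = CLOSURE({[B' → . B]}), then GOTO on every symbol after a dot until no new states appear). It has 12 states:
  I0: { [B → . * g ,], [B → . ,], [B → . y T], [B' → . B] }  — shift
  I1: { [B → * . g ,] }  — shift
  I2: { [B → , .] }  — reduce
  I3: { [B' → B .] }  — accept
  I4: { [B → y . T], [T → . * y g], [T → . g] }  — shift
  I5: { [T → * . y g] }  — shift
  I6: { [B → y T .] }  — reduce
  I7: { [T → g .] }  — reduce
  I8: { [T → * y . g] }  — shift
  I9: { [T → * y g .] }  — reduce
  I10: { [B → * g . ,] }  — shift
  I11: { [B → * g , .] }  — reduce

No state contains both a complete item and a shift item.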